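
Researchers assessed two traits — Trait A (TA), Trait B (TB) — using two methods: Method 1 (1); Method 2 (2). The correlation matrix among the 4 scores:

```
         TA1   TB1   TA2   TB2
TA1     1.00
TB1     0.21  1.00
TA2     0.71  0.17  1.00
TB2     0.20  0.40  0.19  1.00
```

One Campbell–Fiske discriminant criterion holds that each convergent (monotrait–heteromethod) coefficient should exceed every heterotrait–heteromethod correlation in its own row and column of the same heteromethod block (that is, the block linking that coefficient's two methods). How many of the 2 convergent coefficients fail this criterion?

Convergent coefficients and their comparison sets:
TA (methods 1·2): 0.71 vs {0.20, 0.17} → pass.
TB (methods 1·2): 0.40 vs {0.17, 0.20} → pass.
0 of 2 fail.

0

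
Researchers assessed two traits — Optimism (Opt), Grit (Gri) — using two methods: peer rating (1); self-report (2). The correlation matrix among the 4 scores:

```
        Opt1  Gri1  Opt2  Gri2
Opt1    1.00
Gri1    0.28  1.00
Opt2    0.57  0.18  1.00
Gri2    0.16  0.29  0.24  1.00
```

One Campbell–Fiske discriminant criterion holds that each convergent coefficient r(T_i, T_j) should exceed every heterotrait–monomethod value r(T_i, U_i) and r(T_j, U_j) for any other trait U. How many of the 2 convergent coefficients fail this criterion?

Convergent coefficients and their comparison sets:
Opt (methods 1·2): 0.57 vs {0.28, 0.24} → pass.
Gri (methods 1·2): 0.29 vs {0.28, 0.24} → pass.
0 of 2 fail.

0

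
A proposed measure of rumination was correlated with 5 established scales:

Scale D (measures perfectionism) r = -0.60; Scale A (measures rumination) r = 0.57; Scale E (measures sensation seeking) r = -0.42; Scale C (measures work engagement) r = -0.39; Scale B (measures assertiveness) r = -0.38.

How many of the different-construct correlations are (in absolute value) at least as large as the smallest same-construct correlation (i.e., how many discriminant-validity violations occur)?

Convergent (same construct = rumination): Scale A.
Smallest convergent = 0.57. Discriminant |r|: 0.60, 0.42, 0.39, 0.38; count ≥ 0.57 → 1.

1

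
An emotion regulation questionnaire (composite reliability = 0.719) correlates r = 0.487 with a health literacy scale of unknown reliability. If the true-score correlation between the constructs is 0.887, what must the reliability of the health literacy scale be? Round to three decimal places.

0.419

r_true = r_obs / √(r_xx · r_yy) ⇒ 0.887 = 0.487 / √(0.719 · r_yy).
√(0.719 · r_yy) = 0.487 / 0.887 = 0.5490; 0.719 · r_yy = 0.3014; r_yy = 0.3014 / 0.719 ≈ 0.419.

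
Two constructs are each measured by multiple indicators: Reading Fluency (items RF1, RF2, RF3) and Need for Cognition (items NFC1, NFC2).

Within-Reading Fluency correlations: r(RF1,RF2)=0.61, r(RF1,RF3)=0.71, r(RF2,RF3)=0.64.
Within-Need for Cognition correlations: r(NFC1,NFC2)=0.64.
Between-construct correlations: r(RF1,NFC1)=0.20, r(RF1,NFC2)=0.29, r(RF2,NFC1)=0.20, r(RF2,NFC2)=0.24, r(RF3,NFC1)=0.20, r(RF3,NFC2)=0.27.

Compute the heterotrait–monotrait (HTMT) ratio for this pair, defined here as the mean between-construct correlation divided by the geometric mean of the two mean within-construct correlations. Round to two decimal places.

0.36

Mean heterotrait r = 1.40/6 = 0.2333.
Mean within-RF = 1.96/3 = 0.6533; mean within-NFC = 0.64/1 = 0.6400.
Geometric mean = √(0.6533 × 0.6400) = 0.6466.
HTMT = 0.2333 / 0.6466 = 0.36.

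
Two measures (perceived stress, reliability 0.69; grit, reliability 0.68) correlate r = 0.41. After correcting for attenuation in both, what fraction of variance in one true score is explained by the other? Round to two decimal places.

0.36

Disattenuated r = 0.41 / √(0.69 × 0.68) = 0.41 / 0.6850 = 0.5985.
Shared true-score variance = 0.5985² = 0.3582 ≈ 0.36.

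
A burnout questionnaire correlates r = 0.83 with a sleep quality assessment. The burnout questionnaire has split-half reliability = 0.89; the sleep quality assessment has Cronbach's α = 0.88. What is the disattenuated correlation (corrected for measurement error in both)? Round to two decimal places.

r_true = r_obs / √(r_xx · r_yy) = 0.83 / √(0.89 × 0.88) = 0.83 / √0.7832 = 0.83 / 0.8850 ≈ 0.94.

0.94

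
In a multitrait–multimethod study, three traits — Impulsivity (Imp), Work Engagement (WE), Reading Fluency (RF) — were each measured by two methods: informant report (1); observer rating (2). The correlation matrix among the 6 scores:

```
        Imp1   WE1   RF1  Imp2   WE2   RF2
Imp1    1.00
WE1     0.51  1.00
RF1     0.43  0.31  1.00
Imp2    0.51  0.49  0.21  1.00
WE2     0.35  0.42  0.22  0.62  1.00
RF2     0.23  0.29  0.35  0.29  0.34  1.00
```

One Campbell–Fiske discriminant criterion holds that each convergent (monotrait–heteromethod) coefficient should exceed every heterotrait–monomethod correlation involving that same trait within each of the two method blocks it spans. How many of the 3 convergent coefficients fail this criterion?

3

Each convergent coefficient versus the relevant comparison correlations:
Imp (methods 1·2): 0.51 vs {0.51, 0.62, 0.43, 0.29} → fail.
WE (methods 1·2): 0.42 vs {0.51, 0.62, 0.31, 0.34} → fail.
RF (methods 1·2): 0.35 vs {0.43, 0.29, 0.31, 0.34} → fail.
3 of 3 fail.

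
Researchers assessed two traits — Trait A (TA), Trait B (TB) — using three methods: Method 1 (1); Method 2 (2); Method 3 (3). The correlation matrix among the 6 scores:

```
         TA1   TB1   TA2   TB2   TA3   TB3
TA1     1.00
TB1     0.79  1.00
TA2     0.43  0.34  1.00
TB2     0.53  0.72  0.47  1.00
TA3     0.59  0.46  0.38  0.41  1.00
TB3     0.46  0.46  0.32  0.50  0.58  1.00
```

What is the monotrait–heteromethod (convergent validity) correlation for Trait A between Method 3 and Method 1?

0.59

Same trait (TA), different methods: r(TA3, TA1) = 0.59.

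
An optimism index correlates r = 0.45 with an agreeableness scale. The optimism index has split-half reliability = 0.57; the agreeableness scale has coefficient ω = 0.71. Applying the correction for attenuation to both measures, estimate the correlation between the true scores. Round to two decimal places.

r_true = r_obs / √(r_xx · r_yy) = 0.45 / √(0.57 × 0.71) = 0.45 / √0.4047 = 0.45 / 0.6362 ≈ 0.71.

0.71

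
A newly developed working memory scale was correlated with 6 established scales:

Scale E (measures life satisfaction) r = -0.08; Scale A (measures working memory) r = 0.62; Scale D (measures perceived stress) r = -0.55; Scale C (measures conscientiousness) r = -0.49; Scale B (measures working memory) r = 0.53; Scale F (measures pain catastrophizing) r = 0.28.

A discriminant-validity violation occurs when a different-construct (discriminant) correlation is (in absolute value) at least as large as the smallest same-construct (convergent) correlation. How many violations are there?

Convergent (same construct = working memory): Scale A, Scale B.
Smallest convergent = 0.53. Discriminant |r|: 0.08, 0.55, 0.49, 0.28; count ≥ 0.53 → 1.

1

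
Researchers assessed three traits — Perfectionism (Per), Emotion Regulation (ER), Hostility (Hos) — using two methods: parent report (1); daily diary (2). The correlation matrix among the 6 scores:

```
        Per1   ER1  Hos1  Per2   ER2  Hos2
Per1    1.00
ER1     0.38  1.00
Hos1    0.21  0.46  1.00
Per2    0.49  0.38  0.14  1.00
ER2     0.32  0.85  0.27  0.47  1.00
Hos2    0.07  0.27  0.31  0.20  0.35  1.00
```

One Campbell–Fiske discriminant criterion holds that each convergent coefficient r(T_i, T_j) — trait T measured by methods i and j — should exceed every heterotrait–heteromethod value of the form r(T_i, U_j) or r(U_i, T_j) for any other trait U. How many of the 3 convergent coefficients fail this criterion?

Each convergent coefficient versus the relevant comparison correlations:
Per (methods 1·2): 0.49 vs {0.32, 0.38, 0.07, 0.14} → pass.
ER (methods 1·2): 0.85 vs {0.38, 0.32, 0.27, 0.27} → pass.
Hos (methods 1·2): 0.31 vs {0.14, 0.07, 0.27, 0.27} → pass.
0 of 3 fail.

0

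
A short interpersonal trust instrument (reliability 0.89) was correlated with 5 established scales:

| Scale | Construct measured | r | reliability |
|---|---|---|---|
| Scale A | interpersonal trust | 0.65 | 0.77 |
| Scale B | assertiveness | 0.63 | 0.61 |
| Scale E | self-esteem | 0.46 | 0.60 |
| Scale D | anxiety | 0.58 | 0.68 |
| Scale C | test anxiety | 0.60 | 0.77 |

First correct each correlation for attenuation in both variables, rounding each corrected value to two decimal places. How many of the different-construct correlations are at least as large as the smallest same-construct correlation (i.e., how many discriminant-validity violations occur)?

Disattenuated r (r / √(r_scale · r_new)):
  Scale A (conv): 0.65 / √(0.77·0.89) = 0.79
  Scale B (disc): 0.63 / √(0.61·0.89) = 0.86
  Scale E (disc): 0.46 / √(0.60·0.89) = 0.63
  Scale D (disc): 0.58 / √(0.68·0.89) = 0.75
  Scale C (disc): 0.60 / √(0.77·0.89) = 0.72
Smallest convergent = 0.79. Discriminant values: 0.86, 0.63, 0.75, 0.72; count ≥ 0.79 → 1.

1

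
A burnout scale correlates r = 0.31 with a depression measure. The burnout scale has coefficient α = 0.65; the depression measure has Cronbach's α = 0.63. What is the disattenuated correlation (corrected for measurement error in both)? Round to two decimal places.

r_true = r_obs / √(r_xx · r_yy) = 0.31 / √(0.65 × 0.63) = 0.31 / √0.4095 = 0.31 / 0.6399 ≈ 0.48.

0.48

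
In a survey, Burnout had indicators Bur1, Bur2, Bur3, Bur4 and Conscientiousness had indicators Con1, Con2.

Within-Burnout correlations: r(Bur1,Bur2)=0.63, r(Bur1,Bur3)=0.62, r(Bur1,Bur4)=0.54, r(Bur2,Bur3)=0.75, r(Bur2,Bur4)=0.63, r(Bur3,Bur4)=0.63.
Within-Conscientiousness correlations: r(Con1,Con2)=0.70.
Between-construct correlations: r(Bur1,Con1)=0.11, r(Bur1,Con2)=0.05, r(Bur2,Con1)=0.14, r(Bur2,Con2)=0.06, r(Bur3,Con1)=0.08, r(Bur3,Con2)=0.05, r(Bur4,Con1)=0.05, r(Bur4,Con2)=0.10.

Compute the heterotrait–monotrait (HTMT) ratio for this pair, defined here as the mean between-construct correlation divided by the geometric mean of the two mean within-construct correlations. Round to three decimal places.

0.120

Mean heterotrait r = 0.64/8 = 0.0800.
Mean within-Bur = 3.80/6 = 0.6333; mean within-Con = 0.70/1 = 0.7000.
Geometric mean = √(0.6333 × 0.7000) = 0.6658.
HTMT = 0.0800 / 0.6658 = 0.120.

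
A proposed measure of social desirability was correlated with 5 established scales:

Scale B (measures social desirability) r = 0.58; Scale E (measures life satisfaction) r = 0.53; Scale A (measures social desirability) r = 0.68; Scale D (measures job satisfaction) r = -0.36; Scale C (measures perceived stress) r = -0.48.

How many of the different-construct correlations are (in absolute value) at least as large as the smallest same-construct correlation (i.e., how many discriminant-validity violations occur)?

Convergent (same construct = social desirability): Scale B, Scale A.
Smallest convergent = 0.58. Discriminant |r|: 0.53, 0.36, 0.48; count ≥ 0.58 → 0.

0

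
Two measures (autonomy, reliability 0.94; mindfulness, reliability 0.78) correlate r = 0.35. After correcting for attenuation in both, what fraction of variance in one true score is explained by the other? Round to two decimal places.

Disattenuated r = 0.35 / √(0.94 × 0.78) = 0.35 / 0.8563 = 0.4087.
Shared true-score variance = 0.4087² = 0.1670 ≈ 0.17.

0.17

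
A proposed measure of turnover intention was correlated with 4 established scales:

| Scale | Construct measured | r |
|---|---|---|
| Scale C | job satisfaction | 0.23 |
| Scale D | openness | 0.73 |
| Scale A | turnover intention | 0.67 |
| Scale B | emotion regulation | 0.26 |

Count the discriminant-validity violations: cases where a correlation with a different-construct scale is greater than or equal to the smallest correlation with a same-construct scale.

1

Convergent (same construct = turnover intention): Scale A.
Smallest convergent = 0.67. Discriminant values: 0.23, 0.73, 0.26; count ≥ 0.67 → 1.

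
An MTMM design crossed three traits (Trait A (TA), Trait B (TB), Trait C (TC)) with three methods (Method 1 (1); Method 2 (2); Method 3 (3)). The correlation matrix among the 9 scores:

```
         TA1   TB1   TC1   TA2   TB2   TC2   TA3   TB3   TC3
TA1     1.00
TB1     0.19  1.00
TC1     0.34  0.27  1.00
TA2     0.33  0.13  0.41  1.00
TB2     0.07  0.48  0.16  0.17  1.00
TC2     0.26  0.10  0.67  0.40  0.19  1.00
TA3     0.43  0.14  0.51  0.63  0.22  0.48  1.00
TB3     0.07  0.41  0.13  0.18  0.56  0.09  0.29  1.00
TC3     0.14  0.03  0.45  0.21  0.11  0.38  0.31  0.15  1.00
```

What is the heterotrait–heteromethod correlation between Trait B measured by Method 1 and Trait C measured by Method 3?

Different traits and methods: r(TB1, TC3) = 0.03.

0.03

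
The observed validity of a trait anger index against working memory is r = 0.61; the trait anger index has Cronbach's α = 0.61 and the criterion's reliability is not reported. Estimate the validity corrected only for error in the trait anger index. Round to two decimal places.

0.78

Single correction: r_c = r_obs / √r_xx = 0.61 / √0.61 = 0.61 / 0.7810 ≈ 0.78.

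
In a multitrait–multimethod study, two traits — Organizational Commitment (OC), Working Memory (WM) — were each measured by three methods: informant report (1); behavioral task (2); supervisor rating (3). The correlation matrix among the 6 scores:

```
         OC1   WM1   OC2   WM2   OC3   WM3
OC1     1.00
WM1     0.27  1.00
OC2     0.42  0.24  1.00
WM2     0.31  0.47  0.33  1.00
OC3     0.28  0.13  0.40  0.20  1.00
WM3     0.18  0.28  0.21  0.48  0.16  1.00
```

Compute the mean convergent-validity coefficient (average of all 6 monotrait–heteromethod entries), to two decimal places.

0.39

Convergent values: 0.42, 0.28, 0.40, 0.47, 0.28, 0.48; mean = 2.33/6 = 0.39.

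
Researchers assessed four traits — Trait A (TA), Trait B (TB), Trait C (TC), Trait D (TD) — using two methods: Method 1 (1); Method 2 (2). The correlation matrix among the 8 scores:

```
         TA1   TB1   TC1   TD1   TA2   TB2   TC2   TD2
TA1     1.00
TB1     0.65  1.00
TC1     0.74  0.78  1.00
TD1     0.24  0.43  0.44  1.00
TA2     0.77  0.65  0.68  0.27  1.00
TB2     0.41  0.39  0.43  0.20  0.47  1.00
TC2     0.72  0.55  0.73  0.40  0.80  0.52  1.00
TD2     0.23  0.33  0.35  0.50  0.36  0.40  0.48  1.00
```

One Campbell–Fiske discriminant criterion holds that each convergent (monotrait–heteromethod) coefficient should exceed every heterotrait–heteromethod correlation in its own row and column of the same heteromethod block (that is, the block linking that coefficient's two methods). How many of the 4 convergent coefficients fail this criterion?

Each convergent coefficient versus the relevant comparison correlations:
TA (methods 1·2): 0.77 vs {0.41, 0.65, 0.72, 0.68, 0.23, 0.27} → pass.
TB (methods 1·2): 0.39 vs {0.65, 0.41, 0.55, 0.43, 0.33, 0.20} → fail.
TC (methods 1·2): 0.73 vs {0.68, 0.72, 0.43, 0.55, 0.35, 0.40} → pass.
TD (methods 1·2): 0.50 vs {0.27, 0.23, 0.20, 0.33, 0.40, 0.35} → pass.
1 of 4 fail.

1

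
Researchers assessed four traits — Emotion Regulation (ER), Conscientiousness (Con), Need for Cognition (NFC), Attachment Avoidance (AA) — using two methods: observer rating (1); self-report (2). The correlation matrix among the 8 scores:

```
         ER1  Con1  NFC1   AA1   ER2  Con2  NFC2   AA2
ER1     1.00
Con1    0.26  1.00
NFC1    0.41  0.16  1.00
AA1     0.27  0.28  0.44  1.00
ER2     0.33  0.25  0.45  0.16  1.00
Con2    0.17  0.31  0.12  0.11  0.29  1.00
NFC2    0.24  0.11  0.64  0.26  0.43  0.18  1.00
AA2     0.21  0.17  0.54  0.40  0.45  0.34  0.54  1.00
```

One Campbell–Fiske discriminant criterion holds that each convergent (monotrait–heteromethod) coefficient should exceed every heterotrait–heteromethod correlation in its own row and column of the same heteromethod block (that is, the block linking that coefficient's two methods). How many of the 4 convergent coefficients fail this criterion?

2

Convergent coefficients and their comparison sets:
ER (methods 1·2): 0.33 vs {0.17, 0.25, 0.24, 0.45, 0.21, 0.16} → fail.
Con (methods 1·2): 0.31 vs {0.25, 0.17, 0.11, 0.12, 0.17, 0.11} → pass.
NFC (methods 1·2): 0.64 vs {0.45, 0.24, 0.12, 0.11, 0.54, 0.26} → pass.
AA (methods 1·2): 0.40 vs {0.16, 0.21, 0.11, 0.17, 0.26, 0.54} → fail.
2 of 4 fail.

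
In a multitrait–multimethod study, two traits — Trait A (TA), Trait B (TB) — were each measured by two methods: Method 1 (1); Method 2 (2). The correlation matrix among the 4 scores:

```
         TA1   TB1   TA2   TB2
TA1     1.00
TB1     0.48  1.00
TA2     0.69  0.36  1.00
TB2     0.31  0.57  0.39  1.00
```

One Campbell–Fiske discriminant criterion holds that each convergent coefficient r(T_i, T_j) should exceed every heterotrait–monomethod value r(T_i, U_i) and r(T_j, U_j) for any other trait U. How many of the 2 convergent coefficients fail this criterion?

Convergent coefficients and their comparison sets:
TA (methods 1·2): 0.69 vs {0.48, 0.39} → pass.
TB (methods 1·2): 0.57 vs {0.48, 0.39} → pass.
0 of 2 fail.

0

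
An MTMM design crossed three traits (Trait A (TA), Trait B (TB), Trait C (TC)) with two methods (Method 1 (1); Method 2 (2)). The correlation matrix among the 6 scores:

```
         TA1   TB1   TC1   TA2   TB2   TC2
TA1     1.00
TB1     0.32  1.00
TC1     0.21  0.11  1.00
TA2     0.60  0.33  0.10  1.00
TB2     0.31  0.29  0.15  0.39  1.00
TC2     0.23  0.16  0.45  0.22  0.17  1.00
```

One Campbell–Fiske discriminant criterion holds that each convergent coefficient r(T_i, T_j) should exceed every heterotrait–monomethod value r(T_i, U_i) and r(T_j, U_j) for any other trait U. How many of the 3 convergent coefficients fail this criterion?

1

Convergent coefficients and their comparison sets:
TA (methods 1·2): 0.60 vs {0.32, 0.39, 0.21, 0.22} → pass.
TB (methods 1·2): 0.29 vs {0.32, 0.39, 0.11, 0.17} → fail.
TC (methods 1·2): 0.45 vs {0.21, 0.22, 0.11, 0.17} → pass.
1 of 3 fail.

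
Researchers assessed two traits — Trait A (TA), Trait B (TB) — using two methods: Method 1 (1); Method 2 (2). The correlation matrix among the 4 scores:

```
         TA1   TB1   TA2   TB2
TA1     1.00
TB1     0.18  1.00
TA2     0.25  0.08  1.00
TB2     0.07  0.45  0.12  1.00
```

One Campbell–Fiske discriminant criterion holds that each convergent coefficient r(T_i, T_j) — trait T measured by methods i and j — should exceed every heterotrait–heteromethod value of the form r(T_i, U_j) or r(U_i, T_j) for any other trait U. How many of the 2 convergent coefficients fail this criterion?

Checking each validity diagonal entry against its comparison values:
TA (methods 1·2): 0.25 vs {0.07, 0.08} → pass.
TB (methods 1·2): 0.45 vs {0.08, 0.07} → pass.
0 of 2 fail.

0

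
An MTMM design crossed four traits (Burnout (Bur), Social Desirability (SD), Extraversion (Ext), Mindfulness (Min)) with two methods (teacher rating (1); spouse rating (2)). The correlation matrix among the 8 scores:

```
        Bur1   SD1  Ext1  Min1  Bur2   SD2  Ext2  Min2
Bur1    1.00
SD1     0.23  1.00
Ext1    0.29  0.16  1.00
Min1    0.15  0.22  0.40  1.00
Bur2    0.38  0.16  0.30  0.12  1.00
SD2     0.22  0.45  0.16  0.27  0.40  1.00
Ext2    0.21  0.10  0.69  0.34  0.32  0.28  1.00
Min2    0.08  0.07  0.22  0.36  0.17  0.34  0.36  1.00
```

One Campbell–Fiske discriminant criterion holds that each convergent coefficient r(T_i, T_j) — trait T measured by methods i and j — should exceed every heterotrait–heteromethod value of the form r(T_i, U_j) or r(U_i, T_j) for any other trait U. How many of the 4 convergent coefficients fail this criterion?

0

Checking each validity diagonal entry against its comparison values:
Bur (methods 1·2): 0.38 vs {0.22, 0.16, 0.21, 0.30, 0.08, 0.12} → pass.
SD (methods 1·2): 0.45 vs {0.16, 0.22, 0.10, 0.16, 0.07, 0.27} → pass.
Ext (methods 1·2): 0.69 vs {0.30, 0.21, 0.16, 0.10, 0.22, 0.34} → pass.
Min (methods 1·2): 0.36 vs {0.12, 0.08, 0.27, 0.07, 0.34, 0.22} → pass.
0 of 4 fail.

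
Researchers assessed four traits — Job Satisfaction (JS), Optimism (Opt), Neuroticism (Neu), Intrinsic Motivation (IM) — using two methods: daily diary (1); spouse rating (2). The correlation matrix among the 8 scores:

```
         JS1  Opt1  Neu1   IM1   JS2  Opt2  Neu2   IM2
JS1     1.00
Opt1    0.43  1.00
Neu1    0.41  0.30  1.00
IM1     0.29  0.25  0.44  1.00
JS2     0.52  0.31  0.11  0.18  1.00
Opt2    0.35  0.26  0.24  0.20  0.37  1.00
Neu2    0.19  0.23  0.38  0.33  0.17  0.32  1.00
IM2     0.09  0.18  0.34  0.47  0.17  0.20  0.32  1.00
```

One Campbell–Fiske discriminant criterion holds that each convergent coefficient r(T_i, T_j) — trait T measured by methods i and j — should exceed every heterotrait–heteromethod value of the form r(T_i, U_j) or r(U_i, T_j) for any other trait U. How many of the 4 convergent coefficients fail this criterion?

1

Checking each validity diagonal entry against its comparison values:
JS (methods 1·2): 0.52 vs {0.35, 0.31, 0.19, 0.11, 0.09, 0.18} → pass.
Opt (methods 1·2): 0.26 vs {0.31, 0.35, 0.23, 0.24, 0.18, 0.20} → fail.
Neu (methods 1·2): 0.38 vs {0.11, 0.19, 0.24, 0.23, 0.34, 0.33} → pass.
IM (methods 1·2): 0.47 vs {0.18, 0.09, 0.20, 0.18, 0.33, 0.34} → pass.
1 of 4 fail.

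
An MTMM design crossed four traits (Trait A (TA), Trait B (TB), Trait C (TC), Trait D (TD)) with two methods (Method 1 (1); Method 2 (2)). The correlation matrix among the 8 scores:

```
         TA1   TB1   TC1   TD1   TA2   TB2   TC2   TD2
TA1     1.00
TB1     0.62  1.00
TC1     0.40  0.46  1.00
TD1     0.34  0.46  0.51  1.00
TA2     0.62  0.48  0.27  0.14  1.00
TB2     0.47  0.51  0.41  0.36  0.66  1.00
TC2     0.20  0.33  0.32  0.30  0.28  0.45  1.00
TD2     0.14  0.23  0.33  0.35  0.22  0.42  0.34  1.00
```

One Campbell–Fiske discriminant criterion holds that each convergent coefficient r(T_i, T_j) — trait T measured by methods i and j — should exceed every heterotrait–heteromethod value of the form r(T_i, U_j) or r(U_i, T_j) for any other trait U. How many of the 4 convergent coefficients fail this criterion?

Convergent coefficients and their comparison sets:
TA (methods 1·2): 0.62 vs {0.47, 0.48, 0.20, 0.27, 0.14, 0.14} → pass.
TB (methods 1·2): 0.51 vs {0.48, 0.47, 0.33, 0.41, 0.23, 0.36} → pass.
TC (methods 1·2): 0.32 vs {0.27, 0.20, 0.41, 0.33, 0.33, 0.30} → fail.
TD (methods 1·2): 0.35 vs {0.14, 0.14, 0.36, 0.23, 0.30, 0.33} → fail.
2 of 4 fail.

2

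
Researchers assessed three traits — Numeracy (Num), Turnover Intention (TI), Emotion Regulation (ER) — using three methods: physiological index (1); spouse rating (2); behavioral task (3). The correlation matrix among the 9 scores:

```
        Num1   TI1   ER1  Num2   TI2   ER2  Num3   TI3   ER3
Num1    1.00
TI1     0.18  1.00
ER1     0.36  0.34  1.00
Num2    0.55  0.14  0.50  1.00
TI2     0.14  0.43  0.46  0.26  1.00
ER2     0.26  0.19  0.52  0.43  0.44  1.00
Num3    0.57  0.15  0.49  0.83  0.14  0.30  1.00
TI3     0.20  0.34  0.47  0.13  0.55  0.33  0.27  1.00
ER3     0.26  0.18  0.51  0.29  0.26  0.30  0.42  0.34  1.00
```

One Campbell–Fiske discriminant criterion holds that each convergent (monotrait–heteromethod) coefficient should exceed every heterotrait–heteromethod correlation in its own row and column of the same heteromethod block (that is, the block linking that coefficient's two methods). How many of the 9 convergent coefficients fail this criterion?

Each convergent coefficient versus the relevant comparison correlations:
Num (methods 1·2): 0.55 vs {0.14, 0.14, 0.26, 0.50} → pass.
Num (methods 1·3): 0.57 vs {0.20, 0.15, 0.26, 0.49} → pass.
Num (methods 2·3): 0.83 vs {0.13, 0.14, 0.29, 0.30} → pass.
TI (methods 1·2): 0.43 vs {0.14, 0.14, 0.19, 0.46} → fail.
TI (methods 1·3): 0.34 vs {0.15, 0.20, 0.18, 0.47} → fail.
TI (methods 2·3): 0.55 vs {0.14, 0.13, 0.26, 0.33} → pass.
ER (methods 1·2): 0.52 vs {0.50, 0.26, 0.46, 0.19} → pass.
ER (methods 1·3): 0.51 vs {0.49, 0.26, 0.47, 0.18} → pass.
ER (methods 2·3): 0.30 vs {0.30, 0.29, 0.33, 0.26} → fail.
3 of 9 fail.

3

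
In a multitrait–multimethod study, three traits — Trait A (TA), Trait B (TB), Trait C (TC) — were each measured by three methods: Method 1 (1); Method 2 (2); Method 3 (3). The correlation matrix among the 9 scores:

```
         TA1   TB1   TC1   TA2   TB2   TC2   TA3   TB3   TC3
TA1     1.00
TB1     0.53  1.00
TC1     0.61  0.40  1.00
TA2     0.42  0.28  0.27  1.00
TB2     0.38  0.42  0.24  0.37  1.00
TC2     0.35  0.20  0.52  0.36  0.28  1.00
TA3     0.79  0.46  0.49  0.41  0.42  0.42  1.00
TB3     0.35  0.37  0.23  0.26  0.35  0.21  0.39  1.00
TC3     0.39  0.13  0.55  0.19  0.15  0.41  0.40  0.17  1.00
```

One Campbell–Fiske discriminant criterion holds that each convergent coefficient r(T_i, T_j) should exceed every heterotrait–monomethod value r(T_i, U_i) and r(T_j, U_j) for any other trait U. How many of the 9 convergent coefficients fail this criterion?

Convergent coefficients and their comparison sets:
TA (methods 1·2): 0.42 vs {0.53, 0.37, 0.61, 0.36} → fail.
TA (methods 1·3): 0.79 vs {0.53, 0.39, 0.61, 0.40} → pass.
TA (methods 2·3): 0.41 vs {0.37, 0.39, 0.36, 0.40} → pass.
TB (methods 1·2): 0.42 vs {0.53, 0.37, 0.40, 0.28} → fail.
TB (methods 1·3): 0.37 vs {0.53, 0.39, 0.40, 0.17} → fail.
TB (methods 2·3): 0.35 vs {0.37, 0.39, 0.28, 0.17} → fail.
TC (methods 1·2): 0.52 vs {0.61, 0.36, 0.40, 0.28} → fail.
TC (methods 1·3): 0.55 vs {0.61, 0.40, 0.40, 0.17} → fail.
TC (methods 2·3): 0.41 vs {0.36, 0.40, 0.28, 0.17} → pass.
6 of 9 fail.

6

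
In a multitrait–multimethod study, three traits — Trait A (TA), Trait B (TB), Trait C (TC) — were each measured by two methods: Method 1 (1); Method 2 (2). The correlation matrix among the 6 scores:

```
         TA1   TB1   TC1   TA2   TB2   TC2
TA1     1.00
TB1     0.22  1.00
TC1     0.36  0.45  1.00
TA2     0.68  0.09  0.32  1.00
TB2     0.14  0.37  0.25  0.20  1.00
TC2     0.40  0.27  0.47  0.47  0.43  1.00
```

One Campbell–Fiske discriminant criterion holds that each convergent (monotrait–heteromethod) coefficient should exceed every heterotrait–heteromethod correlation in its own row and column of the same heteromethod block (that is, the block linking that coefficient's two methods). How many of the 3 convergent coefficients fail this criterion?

Convergent coefficients and their comparison sets:
TA (methods 1·2): 0.68 vs {0.14, 0.09, 0.40, 0.32} → pass.
TB (methods 1·2): 0.37 vs {0.09, 0.14, 0.27, 0.25} → pass.
TC (methods 1·2): 0.47 vs {0.32, 0.40, 0.25, 0.27} → pass.
0 of 3 fail.

0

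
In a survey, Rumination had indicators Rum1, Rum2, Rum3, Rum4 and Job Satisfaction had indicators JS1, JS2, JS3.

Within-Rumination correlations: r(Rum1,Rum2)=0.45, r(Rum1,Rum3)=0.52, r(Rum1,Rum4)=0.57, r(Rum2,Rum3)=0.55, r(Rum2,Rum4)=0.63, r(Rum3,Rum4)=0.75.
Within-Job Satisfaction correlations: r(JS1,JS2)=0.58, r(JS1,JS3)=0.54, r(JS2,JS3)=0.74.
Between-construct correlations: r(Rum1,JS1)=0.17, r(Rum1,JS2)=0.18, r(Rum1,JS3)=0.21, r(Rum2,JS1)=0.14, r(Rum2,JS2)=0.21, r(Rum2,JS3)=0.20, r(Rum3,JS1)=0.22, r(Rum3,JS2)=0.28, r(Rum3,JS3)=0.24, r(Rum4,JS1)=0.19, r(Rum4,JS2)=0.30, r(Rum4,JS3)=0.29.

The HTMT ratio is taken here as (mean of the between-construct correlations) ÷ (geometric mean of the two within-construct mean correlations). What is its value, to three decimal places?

0.366

Mean between = 2.63/12 = 0.2192.
Mean within-Rum = 3.47/6 = 0.5783; mean within-JS = 1.86/3 = 0.6200.
Geometric mean = √(0.5783 × 0.6200) = 0.5988.
HTMT = 0.2192 / 0.5988 = 0.366.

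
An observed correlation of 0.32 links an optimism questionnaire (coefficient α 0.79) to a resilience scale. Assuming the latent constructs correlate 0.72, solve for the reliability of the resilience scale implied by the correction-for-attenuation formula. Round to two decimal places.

0.25

r_true = r_obs / √(r_xx · r_yy) ⇒ 0.72 = 0.32 / √(0.79 · r_yy).
√(0.79 · r_yy) = 0.32 / 0.72 = 0.4444; 0.79 · r_yy = 0.1975; r_yy = 0.1975 / 0.79 ≈ 0.25.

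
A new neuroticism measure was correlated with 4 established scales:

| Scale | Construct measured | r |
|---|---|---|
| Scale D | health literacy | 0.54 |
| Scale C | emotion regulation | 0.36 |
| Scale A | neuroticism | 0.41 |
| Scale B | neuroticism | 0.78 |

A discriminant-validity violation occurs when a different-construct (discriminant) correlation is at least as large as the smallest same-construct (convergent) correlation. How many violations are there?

Convergent (same construct = neuroticism): Scale A, Scale B.
Smallest convergent = 0.41. Discriminant values: 0.54, 0.36; count ≥ 0.41 → 1.

1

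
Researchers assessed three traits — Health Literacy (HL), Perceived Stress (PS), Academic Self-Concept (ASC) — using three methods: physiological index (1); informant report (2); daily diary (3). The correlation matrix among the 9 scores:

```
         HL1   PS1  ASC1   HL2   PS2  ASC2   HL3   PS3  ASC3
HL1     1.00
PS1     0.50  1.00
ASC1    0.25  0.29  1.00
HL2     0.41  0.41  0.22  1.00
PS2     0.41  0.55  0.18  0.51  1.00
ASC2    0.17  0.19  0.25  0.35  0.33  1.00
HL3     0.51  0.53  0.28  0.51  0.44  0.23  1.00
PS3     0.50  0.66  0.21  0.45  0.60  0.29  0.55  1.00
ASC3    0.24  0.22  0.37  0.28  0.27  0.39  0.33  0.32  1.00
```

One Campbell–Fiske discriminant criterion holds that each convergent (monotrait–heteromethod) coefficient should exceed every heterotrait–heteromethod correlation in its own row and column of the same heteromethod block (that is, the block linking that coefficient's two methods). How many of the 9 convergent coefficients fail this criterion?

2

Each convergent coefficient versus the relevant comparison correlations:
HL (methods 1·2): 0.41 vs {0.41, 0.41, 0.17, 0.22} → fail.
HL (methods 1·3): 0.51 vs {0.50, 0.53, 0.24, 0.28} → fail.
HL (methods 2·3): 0.51 vs {0.45, 0.44, 0.28, 0.23} → pass.
PS (methods 1·2): 0.55 vs {0.41, 0.41, 0.19, 0.18} → pass.
PS (methods 1·3): 0.66 vs {0.53, 0.50, 0.22, 0.21} → pass.
PS (methods 2·3): 0.60 vs {0.44, 0.45, 0.27, 0.29} → pass.
ASC (methods 1·2): 0.25 vs {0.22, 0.17, 0.18, 0.19} → pass.
ASC (methods 1·3): 0.37 vs {0.28, 0.24, 0.21, 0.22} → pass.
ASC (methods 2·3): 0.39 vs {0.23, 0.28, 0.29, 0.27} → pass.
2 of 9 fail.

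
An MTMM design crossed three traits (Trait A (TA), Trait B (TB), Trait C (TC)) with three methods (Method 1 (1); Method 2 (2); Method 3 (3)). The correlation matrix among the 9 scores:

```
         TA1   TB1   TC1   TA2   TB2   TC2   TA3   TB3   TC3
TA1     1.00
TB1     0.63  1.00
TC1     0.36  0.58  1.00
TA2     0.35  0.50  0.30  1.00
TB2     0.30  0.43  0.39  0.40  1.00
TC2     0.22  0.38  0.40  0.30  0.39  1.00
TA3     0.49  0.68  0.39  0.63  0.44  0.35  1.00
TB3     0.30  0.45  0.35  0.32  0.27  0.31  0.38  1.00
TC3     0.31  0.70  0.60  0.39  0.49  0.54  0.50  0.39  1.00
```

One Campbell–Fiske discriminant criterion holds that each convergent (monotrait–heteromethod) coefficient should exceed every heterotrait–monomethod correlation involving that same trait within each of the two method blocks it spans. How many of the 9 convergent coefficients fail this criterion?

6

Checking each validity diagonal entry against its comparison values:
TA (methods 1·2): 0.35 vs {0.63, 0.40, 0.36, 0.30} → fail.
TA (methods 1·3): 0.49 vs {0.63, 0.38, 0.36, 0.50} → fail.
TA (methods 2·3): 0.63 vs {0.40, 0.38, 0.30, 0.50} → pass.
TB (methods 1·2): 0.43 vs {0.63, 0.40, 0.58, 0.39} → fail.
TB (methods 1·3): 0.45 vs {0.63, 0.38, 0.58, 0.39} → fail.
TB (methods 2·3): 0.27 vs {0.40, 0.38, 0.39, 0.39} → fail.
TC (methods 1·2): 0.40 vs {0.36, 0.30, 0.58, 0.39} → fail.
TC (methods 1·3): 0.60 vs {0.36, 0.50, 0.58, 0.39} → pass.
TC (methods 2·3): 0.54 vs {0.30, 0.50, 0.39, 0.39} → pass.
6 of 9 fail.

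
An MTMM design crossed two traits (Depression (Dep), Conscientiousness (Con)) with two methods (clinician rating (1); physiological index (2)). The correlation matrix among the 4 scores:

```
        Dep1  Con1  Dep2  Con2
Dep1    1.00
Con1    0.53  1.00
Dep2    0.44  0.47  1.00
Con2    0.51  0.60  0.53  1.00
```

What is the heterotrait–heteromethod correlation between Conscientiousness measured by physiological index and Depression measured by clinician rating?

0.51

Different traits and methods: r(Con2, Dep1) = 0.51.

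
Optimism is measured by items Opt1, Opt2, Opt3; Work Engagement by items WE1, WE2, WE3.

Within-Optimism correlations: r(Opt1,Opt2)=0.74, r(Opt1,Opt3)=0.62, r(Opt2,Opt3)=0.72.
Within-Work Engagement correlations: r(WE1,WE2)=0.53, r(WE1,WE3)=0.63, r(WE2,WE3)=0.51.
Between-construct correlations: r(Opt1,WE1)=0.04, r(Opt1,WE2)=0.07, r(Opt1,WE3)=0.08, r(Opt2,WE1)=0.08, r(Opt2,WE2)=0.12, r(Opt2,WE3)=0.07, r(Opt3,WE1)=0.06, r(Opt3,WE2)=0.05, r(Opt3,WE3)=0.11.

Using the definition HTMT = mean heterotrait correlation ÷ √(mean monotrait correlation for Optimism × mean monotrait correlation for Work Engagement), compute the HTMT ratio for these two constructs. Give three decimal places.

0.122

Between-construct mean = 0.68/9 = 0.0756.
Mean within-Opt = 2.08/3 = 0.6933; mean within-WE = 1.67/3 = 0.5567.
Geometric mean = √(0.6933 × 0.5567) = 0.6213.
HTMT = 0.0756 / 0.6213 = 0.122.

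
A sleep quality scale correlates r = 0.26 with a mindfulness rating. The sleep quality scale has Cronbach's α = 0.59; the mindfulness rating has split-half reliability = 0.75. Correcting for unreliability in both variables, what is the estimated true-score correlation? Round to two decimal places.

r_true = r_obs / √(r_xx · r_yy) = 0.26 / √(0.59 × 0.75) = 0.26 / √0.4425 = 0.26 / 0.6652 ≈ 0.39.

0.39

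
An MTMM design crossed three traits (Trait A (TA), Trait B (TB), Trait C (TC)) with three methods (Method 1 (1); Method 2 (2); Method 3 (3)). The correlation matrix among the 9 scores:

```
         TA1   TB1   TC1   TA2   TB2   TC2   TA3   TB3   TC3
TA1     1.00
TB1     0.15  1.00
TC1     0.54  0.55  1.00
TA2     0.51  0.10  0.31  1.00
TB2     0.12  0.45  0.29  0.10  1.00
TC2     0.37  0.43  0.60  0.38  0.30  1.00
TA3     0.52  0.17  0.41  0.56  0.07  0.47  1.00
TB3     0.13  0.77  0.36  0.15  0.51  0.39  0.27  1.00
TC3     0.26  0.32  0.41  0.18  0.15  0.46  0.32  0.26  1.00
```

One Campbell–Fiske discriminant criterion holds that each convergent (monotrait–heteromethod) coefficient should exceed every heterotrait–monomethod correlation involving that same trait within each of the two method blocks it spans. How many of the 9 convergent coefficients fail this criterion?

4

Checking each validity diagonal entry against its comparison values:
TA (methods 1·2): 0.51 vs {0.15, 0.10, 0.54, 0.38} → fail.
TA (methods 1·3): 0.52 vs {0.15, 0.27, 0.54, 0.32} → fail.
TA (methods 2·3): 0.56 vs {0.10, 0.27, 0.38, 0.32} → pass.
TB (methods 1·2): 0.45 vs {0.15, 0.10, 0.55, 0.30} → fail.
TB (methods 1·3): 0.77 vs {0.15, 0.27, 0.55, 0.26} → pass.
TB (methods 2·3): 0.51 vs {0.10, 0.27, 0.30, 0.26} → pass.
TC (methods 1·2): 0.60 vs {0.54, 0.38, 0.55, 0.30} → pass.
TC (methods 1·3): 0.41 vs {0.54, 0.32, 0.55, 0.26} → fail.
TC (methods 2·3): 0.46 vs {0.38, 0.32, 0.30, 0.26} → pass.
4 of 9 fail.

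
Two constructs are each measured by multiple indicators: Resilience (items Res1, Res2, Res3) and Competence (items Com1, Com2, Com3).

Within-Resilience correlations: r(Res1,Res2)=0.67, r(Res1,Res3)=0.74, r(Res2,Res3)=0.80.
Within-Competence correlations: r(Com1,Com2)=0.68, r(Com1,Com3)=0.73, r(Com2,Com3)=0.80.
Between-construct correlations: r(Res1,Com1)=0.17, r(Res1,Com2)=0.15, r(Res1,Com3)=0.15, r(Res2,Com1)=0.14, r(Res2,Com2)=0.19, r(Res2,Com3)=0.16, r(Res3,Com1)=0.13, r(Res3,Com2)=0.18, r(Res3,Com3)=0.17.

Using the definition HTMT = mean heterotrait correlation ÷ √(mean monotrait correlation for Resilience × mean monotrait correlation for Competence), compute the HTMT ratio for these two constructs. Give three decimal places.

0.217

Between-construct mean = 1.44/9 = 0.1600.
Mean within-Res = 2.21/3 = 0.7367; mean within-Com = 2.21/3 = 0.7367.
Geometric mean = √(0.7367 × 0.7367) = 0.7367.
HTMT = 0.1600 / 0.7367 = 0.217.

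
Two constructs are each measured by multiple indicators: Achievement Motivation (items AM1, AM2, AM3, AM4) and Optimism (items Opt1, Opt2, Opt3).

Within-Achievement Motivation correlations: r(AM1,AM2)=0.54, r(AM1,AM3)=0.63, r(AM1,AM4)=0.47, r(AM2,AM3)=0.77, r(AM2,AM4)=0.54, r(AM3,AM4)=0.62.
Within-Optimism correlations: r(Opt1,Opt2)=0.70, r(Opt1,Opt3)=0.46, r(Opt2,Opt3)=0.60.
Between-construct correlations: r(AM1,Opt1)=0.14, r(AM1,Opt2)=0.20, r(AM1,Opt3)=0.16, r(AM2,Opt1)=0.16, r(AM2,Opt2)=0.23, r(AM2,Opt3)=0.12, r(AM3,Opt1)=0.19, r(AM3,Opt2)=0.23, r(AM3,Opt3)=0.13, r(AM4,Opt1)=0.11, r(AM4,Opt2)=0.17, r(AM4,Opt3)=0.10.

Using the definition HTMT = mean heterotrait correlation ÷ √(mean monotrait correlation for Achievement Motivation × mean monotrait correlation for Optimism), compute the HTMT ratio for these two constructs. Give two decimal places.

Between-construct mean = 1.94/12 = 0.1617.
Mean within-AM = 3.57/6 = 0.5950; mean within-Opt = 1.76/3 = 0.5867.
Geometric mean = √(0.5950 × 0.5867) = 0.5908.
HTMT = 0.1617 / 0.5908 = 0.27.

0.27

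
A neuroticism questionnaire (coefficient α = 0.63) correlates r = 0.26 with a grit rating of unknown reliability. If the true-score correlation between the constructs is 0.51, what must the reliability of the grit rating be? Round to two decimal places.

0.41

r_true = r_obs / √(r_xx · r_yy) ⇒ 0.51 = 0.26 / √(0.63 · r_yy).
√(0.63 · r_yy) = 0.26 / 0.51 = 0.5098; 0.63 · r_yy = 0.2599; r_yy = 0.2599 / 0.63 ≈ 0.41.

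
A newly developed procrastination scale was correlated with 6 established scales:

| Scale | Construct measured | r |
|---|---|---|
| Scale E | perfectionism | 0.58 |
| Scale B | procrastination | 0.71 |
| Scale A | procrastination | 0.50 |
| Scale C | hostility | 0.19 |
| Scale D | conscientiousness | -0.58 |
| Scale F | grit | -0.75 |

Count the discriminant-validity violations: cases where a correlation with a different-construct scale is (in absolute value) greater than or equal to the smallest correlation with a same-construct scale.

3

Convergent (same construct = procrastination): Scale B, Scale A.
Smallest convergent = 0.50. Discriminant |r|: 0.58, 0.19, 0.58, 0.75; count ≥ 0.50 → 3.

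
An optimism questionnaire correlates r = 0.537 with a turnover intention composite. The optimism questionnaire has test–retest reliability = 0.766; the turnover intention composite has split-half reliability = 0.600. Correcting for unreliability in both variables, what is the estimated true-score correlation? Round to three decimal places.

r_true = r_obs / √(r_xx · r_yy) = 0.537 / √(0.766 × 0.600) = 0.537 / √0.459600 = 0.537 / 0.6779 ≈ 0.792.

0.792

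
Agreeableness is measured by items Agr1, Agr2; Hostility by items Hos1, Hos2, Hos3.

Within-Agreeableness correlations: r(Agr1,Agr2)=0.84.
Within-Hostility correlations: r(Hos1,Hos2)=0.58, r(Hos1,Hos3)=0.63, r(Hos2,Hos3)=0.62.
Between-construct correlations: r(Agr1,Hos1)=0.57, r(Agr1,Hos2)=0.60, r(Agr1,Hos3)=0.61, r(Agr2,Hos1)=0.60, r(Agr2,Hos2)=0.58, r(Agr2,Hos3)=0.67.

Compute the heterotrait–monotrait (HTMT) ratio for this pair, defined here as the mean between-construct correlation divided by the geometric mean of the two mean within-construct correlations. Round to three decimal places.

Mean between = 3.63/6 = 0.6050.
Mean within-Agr = 0.84/1 = 0.8400; mean within-Hos = 1.83/3 = 0.6100.
Geometric mean = √(0.8400 × 0.6100) = 0.7158.
HTMT = 0.6050 / 0.7158 = 0.845.

0.845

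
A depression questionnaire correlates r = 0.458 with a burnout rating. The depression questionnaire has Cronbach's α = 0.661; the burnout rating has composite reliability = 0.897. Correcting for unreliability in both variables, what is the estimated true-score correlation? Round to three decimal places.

r_true = r_obs / √(r_xx · r_yy) = 0.458 / √(0.661 × 0.897) = 0.458 / √0.592917 = 0.458 / 0.7700 ≈ 0.595.

0.595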